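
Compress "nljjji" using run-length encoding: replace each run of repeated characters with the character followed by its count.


Input: 'nljjji'
Operation: identify consecutive runs
Runs: 'n' -> n1, 'l' -> l1, 'jjj' -> j3, 'i' -> i1
Encoded: n1l1j3i1


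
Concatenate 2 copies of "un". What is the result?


Input string: 'un'
Operation: repeat 2 times
Concatenation: 'un' + 'un'
Result: unun


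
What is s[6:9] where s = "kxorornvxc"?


Input string: 'kxorornvxc'
Operation: slice [6:9]
Extract characters: s[6]='n', s[7]='v', s[8]='x'
Result: nvx


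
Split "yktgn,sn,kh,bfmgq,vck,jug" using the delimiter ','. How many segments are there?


Input string: 'yktgn,sn,kh,bfmgq,vck,jug'
Delimiter: ','
Split result: 'yktgn', 'sn', 'kh', 'bfmgq', 'vck', 'jug'
Number of parts: 6


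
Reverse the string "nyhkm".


Input string: 'nyhkm'
Operation: reverse character order
Original order: 'n' -> 'y' -> 'h' -> 'k' -> 'm'
Reversed order: 'm' -> 'k' -> 'h' -> 'y' -> 'n'
Result: mkhyn


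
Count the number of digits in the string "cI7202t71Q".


Input string: 'cI7202t71Q'
Operation: count digit characters (0-9)
Scan: 'c', 'I', '7'(digit), '2'(digit), '0'(digit), '2'(digit), 't', '7'(digit), '1'(digit), 'Q'
Digits found: 6
Result: 6


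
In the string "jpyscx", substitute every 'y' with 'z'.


Input string: 'jpyscx'
Operation: replace 'y' with 'z'
Positions of 'y': 2
After replacement: jpzscx


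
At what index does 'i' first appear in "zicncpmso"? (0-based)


Input string: 'zicncpmso'
Target: 'i'
Scanning left to right: s[0]='z', s[1]='i'
First match at index: 1


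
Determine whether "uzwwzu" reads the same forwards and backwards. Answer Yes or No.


Input string: 'uzwwzu'
Reversed: 'uzwwzu'
Compare pairs: s[0]='u' vs s[5]='u' (match), s[1]='z' vs s[4]='z' (match), s[2]='w' vs s[3]='w' (match)
Palindrome: Yes


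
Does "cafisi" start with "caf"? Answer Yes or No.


Input string: 'cafisi'
Prefix to check: 'caf'
First 3 characters of input: 'caf'
Match: True
Result: Yes


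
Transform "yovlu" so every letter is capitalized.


Input string: 'yovlu'
Operation: convert each letter to uppercase
Mapping: 'y'->'Y', 'o'->'O', 'v'->'V', 'l'->'L', 'u'->'U'
Result: YOVLU


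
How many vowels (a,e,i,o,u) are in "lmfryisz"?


Input string: 'lmfryisz'
Operation: count vowels (a, e, i, o, u)
Scan: s[0]='l', s[1]='m', s[2]='f', s[3]='r', s[4]='y', s[5]='i' (vowel), s[6]='s', s[7]='z'
Vowels found: 1
Result: 1


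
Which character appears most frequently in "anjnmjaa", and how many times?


Input: 'anjnmjaa'
Operation: tally each character
Counts: 'a':3, 'j':2, 'm':1, 'n':2
Maximum: 'a' appears 3 times


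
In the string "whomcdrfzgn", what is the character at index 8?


Input string: 'whomcdrfzgn'
Operation: get character at index 8
Index mapping: s[0]='w', s[1]='h', s[2]='o', s[3]='m', s[4]='c', s[5]='d', s[6]='r', s[7]='f', s[8]='z'
Result: 'z'


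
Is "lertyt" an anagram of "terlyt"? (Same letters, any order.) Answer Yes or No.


String 1: 'terlyt' -> sorted: 'elrtty'
String 2: 'lertyt' -> sorted: 'elrtty'
Compare sorted forms: 'elrtty' == 'elrtty'
Anagram: Yes


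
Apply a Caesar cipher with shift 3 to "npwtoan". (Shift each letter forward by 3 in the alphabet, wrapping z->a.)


Input: 'npwtoan', shift = 3
Operation: for each letter, (position + 3) mod 26
Mapping: 'n'(13+3=16)->'q', 'p'(15+3=18)->'s', 'w'(22+3=25)->'z', 't'(19+3=22)->'w', 'o'(14+3=17)->'r', 'a'(0+3=3)->'d', 'n'(13+3=16)->'q'
Result: qszwrdq


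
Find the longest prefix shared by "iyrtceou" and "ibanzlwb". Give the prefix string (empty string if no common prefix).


String 1: 'iyrtceou'
String 2: 'ibanzlwb'
Compare position by position:
pos 0: 'i' vs 'i' match
pos 1: 'y' vs 'b' differ -> stop
Longest common prefix: "i" (length 1)


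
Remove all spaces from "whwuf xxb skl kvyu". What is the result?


Input string: 'whwuf xxb skl kvyu'
Operation: remove all spaces
Words: 'whwuf', 'xxb', 'skl', 'kvyu'
Join without spaces: whwufxxbsklkvyu


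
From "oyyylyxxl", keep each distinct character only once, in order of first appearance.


Input: 'oyyylyxxl'
Operation: keep first occurrence of each character
Scan: s[0]='o' new -> keep; s[1]='y' new -> keep; s[2]='y' seen -> skip; s[3]='y' seen -> skip; s[4]='l' new -> keep; s[5]='y' seen -> skip; s[6]='x' new -> keep; s[7]='x' seen -> skip; s[8]='l' seen -> skip
Result: oylx


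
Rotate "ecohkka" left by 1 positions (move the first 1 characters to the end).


Input: 'ecohkka', shift = 1
Operation: split at index 1 and swap parts
Front part s[0:1] = 'e'
Back part s[1:] = 'cohkka'
Rotated = back + front = 'cohkka' + 'e'
Result: cohkkae


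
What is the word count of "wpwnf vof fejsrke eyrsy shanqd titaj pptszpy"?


Input string: 'wpwnf vof fejsrke eyrsy shanqd titaj pptszpy'
Operation: split by spaces
Words found: 'wpwnf', 'vof', 'fejsrke', 'eyrsy', 'shanqd', 'titaj', 'pptszpy'
Word count: 7


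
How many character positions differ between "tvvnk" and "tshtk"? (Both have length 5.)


String 1: 'tvvnk'
String 2: 'tshtk'
Compare each position: pos 0: 't'=='t', pos 1: 'v'!='s', pos 2: 'v'!='h', pos 3: 'n'!='t', pos 4: 'k'=='k'
Differing positions: 3
Hamming distance: 3


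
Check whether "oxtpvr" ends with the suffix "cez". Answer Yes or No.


Input string: 'oxtpvr'
Suffix to check: 'cez'
Last 3 characters of input: 'pvr'
Match: False
Result: No


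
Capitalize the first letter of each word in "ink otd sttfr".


Input string: 'ink otd sttfr'
Operation: capitalize first letter of each word
Word transformations: 'ink'->'Ink', 'otd'->'Otd', 'sttfr'->'Sttfr'
Result: Ink Otd Sttfr


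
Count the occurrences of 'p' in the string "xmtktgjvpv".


Input string: 'xmtktgjvpv'
Target character: 'p'
Scan each position: s[8]='p'
Matches found at indices: 8
Total: 1


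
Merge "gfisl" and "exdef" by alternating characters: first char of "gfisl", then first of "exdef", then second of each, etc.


String 1: 'gfisl'
String 2: 'exdef'
Operation: alternate characters
Pairs: 'g'+'e', 'f'+'x', 'i'+'d', 's'+'e', 'l'+'f'
Result: gefxidself


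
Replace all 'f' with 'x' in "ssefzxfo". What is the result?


Input string: 'ssefzxfo'
Operation: replace 'f' with 'x'
Positions of 'f': 3, 6
After replacement: ssexzxxo


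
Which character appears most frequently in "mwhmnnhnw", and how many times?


Input: 'mwhmnnhnw'
Operation: tally each character
Counts: 'h':2, 'm':2, 'n':3, 'w':2
Maximum: 'n' appears 3 times


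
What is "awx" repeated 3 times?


Input string: 'awx'
Operation: repeat 3 times
Concatenation: 'awx' + 'awx' + 'awx'
Result: awxawxawx


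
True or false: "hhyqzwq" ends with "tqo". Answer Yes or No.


Input string: 'hhyqzwq'
Suffix to check: 'tqo'
Last 3 characters of input: 'zwq'
Match: False
Result: No


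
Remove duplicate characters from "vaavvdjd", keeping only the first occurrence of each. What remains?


Input: 'vaavvdjd'
Operation: keep first occurrence of each character
Scan: s[0]='v' new -> keep; s[1]='a' new -> keep; s[2]='a' seen -> skip; s[3]='v' seen -> skip; s[4]='v' seen -> skip; s[5]='d' new -> keep; s[6]='j' new -> keep; s[7]='d' seen -> skip
Result: vadj


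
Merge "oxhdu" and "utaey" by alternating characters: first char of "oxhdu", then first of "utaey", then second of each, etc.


String 1: 'oxhdu'
String 2: 'utaey'
Operation: alternate characters
Pairs: 'o'+'u', 'x'+'t', 'h'+'a', 'd'+'e', 'u'+'y'
Result: ouxthadeuy


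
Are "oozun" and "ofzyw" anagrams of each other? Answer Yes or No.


String 1: 'oozun' -> sorted: 'noouz'
String 2: 'ofzyw' -> sorted: 'fowyz'
Compare sorted forms: 'noouz' != 'fowyz'
Anagram: No


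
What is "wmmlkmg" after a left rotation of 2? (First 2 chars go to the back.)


Input: 'wmmlkmg', shift = 2
Operation: split at index 2 and swap parts
Front part s[0:2] = 'wm'
Back part s[2:] = 'mlkmg'
Rotated = back + front = 'mlkmg' + 'wm'
Result: mlkmgwm


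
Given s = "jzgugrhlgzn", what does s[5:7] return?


Input string: 'jzgugrhlgzn'
Operation: slice [5:7]
Extract characters: s[5]='r', s[6]='h'
Result: rh


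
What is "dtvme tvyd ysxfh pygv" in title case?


Input string: 'dtvme tvyd ysxfh pygv'
Operation: capitalize first letter of each word
Word transformations: 'dtvme'->'Dtvme', 'tvyd'->'Tvyd', 'ysxfh'->'Ysxfh', 'pygv'->'Pygv'
Result: Dtvme Tvyd Ysxfh Pygv


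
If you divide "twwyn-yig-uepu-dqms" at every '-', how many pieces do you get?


Input string: 'twwyn-yig-uepu-dqms'
Delimiter: '-'
Split result: 'twwyn', 'yig', 'uepu', 'dqms'
Number of parts: 4


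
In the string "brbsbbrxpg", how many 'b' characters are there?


Input string: 'brbsbbrxpg'
Target character: 'b'
Scan each position: s[0]='b', s[2]='b', s[4]='b', s[5]='b'
Matches found at indices: 0, 2, 4, 5
Total: 4


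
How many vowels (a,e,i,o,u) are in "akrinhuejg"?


Input string: 'akrinhuejg'
Operation: count vowels (a, e, i, o, u)
Scan: s[0]='a' (vowel), s[1]='k', s[2]='r', s[3]='i' (vowel), s[4]='n', s[5]='h', s[6]='u' (vowel), s[7]='e' (vowel), s[8]='j', s[9]='g'
Vowels found: 4
Result: 4


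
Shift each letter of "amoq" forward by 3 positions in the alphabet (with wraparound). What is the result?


Input: 'amoq', shift = 3
Operation: for each letter, (position + 3) mod 26
Mapping: 'a'(0+3=3)->'d', 'm'(12+3=15)->'p', 'o'(14+3=17)->'r', 'q'(16+3=19)->'t'
Result: dprt


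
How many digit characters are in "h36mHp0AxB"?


Input string: 'h36mHp0AxB'
Operation: count digit characters (0-9)
Scan: 'h', '3'(digit), '6'(digit), 'm', 'H', 'p', '0'(digit), 'A', 'x', 'B'
Digits found: 3
Result: 3


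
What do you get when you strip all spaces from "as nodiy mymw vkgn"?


Input string: 'as nodiy mymw vkgn'
Operation: remove all spaces
Words: 'as', 'nodiy', 'mymw', 'vkgn'
Join without spaces: asnodiymymwvkgn


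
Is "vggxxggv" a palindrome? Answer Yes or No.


Input string: 'vggxxggv'
Reversed: 'vggxxggv'
Compare pairs: s[0]='v' vs s[7]='v' (match), s[1]='g' vs s[6]='g' (match), s[2]='g' vs s[5]='g' (match), s[3]='x' vs s[4]='x' (match)
Palindrome: Yes


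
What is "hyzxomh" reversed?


Input string: 'hyzxomh'
Operation: reverse character order
Original order: 'h' -> 'y' -> 'z' -> 'x' -> 'o' -> 'm' -> 'h'
Reversed order: 'h' -> 'm' -> 'o' -> 'x' -> 'z' -> 'y' -> 'h'
Result: hmoxzyh


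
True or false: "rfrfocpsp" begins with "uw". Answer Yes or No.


Input string: 'rfrfocpsp'
Prefix to check: 'uw'
First 2 characters of input: 'rf'
Match: False
Result: No


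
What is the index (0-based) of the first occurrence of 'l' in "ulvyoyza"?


Input string: 'ulvyoyza'
Target: 'l'
Scanning left to right: s[0]='u', s[1]='l'
First match at index: 1


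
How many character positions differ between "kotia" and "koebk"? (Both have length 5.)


String 1: 'kotia'
String 2: 'koebk'
Compare each position: pos 0: 'k'=='k', pos 1: 'o'=='o', pos 2: 't'!='e', pos 3: 'i'!='b', pos 4: 'a'!='k'
Differing positions: 3
Hamming distance: 3


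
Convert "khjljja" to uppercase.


Input string: 'khjljja'
Operation: convert each letter to uppercase
Mapping: 'k'->'K', 'h'->'H', 'j'->'J', 'l'->'L', 'j'->'J', 'j'->'J', 'a'->'A'
Result: KHJLJJA


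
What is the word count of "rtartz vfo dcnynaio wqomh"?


Input string: 'rtartz vfo dcnynaio wqomh'
Operation: split by spaces
Words found: 'rtartz', 'vfo', 'dcnynaio', 'wqomh'
Word count: 4


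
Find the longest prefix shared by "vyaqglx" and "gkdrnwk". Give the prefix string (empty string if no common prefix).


String 1: 'vyaqglx'
String 2: 'gkdrnwk'
Compare position by position:
pos 0: 'v' vs 'g' differ -> stop
Longest common prefix: "" (length 0)


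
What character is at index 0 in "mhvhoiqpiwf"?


Input string: 'mhvhoiqpiwf'
Operation: get character at index 0
Index mapping: s[0]='m'
Result: 'm'


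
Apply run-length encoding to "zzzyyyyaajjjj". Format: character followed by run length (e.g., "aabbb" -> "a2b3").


Input: 'zzzyyyyaajjjj'
Operation: identify consecutive runs
Runs: 'zzz' -> z3, 'yyyy' -> y4, 'aa' -> a2, 'jjjj' -> j4
Encoded: z3y4a2j4


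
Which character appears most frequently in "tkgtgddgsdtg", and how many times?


Input: 'tkgtgddgsdtg'
Operation: tally each character
Counts: 'd':3, 'g':4, 'k':1, 's':1, 't':3
Maximum: 'g' appears 4 times


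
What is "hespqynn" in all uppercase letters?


Input string: 'hespqynn'
Operation: convert each letter to uppercase
Mapping: 'h'->'H', 'e'->'E', 's'->'S', 'p'->'P', 'q'->'Q', 'y'->'Y', 'n'->'N', 'n'->'N'
Result: HESPQYNN


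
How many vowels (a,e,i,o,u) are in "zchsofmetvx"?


Input string: 'zchsofmetvx'
Operation: count vowels (a, e, i, o, u)
Scan: s[0]='z', s[1]='c', s[2]='h', s[3]='s', s[4]='o' (vowel), s[5]='f', s[6]='m', s[7]='e' (vowel), s[8]='t', s[9]='v', s[10]='x'
Vowels found: 2
Result: 2


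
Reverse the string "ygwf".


Input string: 'ygwf'
Operation: reverse character order
Original order: 'y' -> 'g' -> 'w' -> 'f'
Reversed order: 'f' -> 'w' -> 'g' -> 'y'
Result: fwgy


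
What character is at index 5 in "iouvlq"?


Input string: 'iouvlq'
Operation: get character at index 5
Index mapping: s[0]='i', s[1]='o', s[2]='u', s[3]='v', s[4]='l', s[5]='q'
Result: 'q'


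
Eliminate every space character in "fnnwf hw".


Input string: 'fnnwf hw'
Operation: remove all spaces
Words: 'fnnwf', 'hw'
Join without spaces: fnnwfhw


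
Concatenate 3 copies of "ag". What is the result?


Input string: 'ag'
Operation: repeat 3 times
Concatenation: 'ag' + 'ag' + 'ag'
Result: agagag


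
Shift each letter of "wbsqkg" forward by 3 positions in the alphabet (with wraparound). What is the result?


Input: 'wbsqkg', shift = 3
Operation: for each letter, (position + 3) mod 26
Mapping: 'w'(22+3=25)->'z', 'b'(1+3=4)->'e', 's'(18+3=21)->'v', 'q'(16+3=19)->'t', 'k'(10+3=13)->'n', 'g'(6+3=9)->'j'
Result: zevtnj


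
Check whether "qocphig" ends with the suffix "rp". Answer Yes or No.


Input string: 'qocphig'
Suffix to check: 'rp'
Last 2 characters of input: 'ig'
Match: False
Result: No


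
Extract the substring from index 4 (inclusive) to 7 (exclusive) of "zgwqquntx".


Input string: 'zgwqquntx'
Operation: slice [4:7]
Extract characters: s[4]='q', s[5]='u', s[6]='n'
Result: qun


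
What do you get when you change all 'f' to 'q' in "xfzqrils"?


Input string: 'xfzqrils'
Operation: replace 'f' with 'q'
Positions of 'f': 1
After replacement: xqzqrils


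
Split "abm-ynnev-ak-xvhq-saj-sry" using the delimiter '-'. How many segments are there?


Input string: 'abm-ynnev-ak-xvhq-saj-sry'
Delimiter: '-'
Split result: 'abm', 'ynnev', 'ak', 'xvhq', 'saj', 'sry'
Number of parts: 6


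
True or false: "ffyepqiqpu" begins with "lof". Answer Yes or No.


Input string: 'ffyepqiqpu'
Prefix to check: 'lof'
First 3 characters of input: 'ffy'
Match: False
Result: No


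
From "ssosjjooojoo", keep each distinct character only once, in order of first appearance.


Input: 'ssosjjooojoo'
Operation: keep first occurrence of each character
Scan: s[0]='s' new -> keep; s[1]='s' seen -> skip; s[2]='o' new -> keep; s[3]='s' seen -> skip; s[4]='j' new -> keep; s[5]='j' seen -> skip; s[6]='o' seen -> skip; s[7]='o' seen -> skip; s[8]='o' seen -> skip; s[9]='j' seen -> skip; s[10]='o' seen -> skip; s[11]='o' seen -> skip
Result: soj


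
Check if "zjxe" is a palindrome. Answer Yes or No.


Input string: 'zjxe'
Reversed: 'exjz'
Compare pairs: s[0]='z' vs s[3]='e' (mismatch), s[1]='j' vs s[2]='x' (mismatch)
Palindrome: No


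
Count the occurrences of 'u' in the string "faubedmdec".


Input string: 'faubedmdec'
Target character: 'u'
Scan each position: s[2]='u'
Matches found at indices: 2
Total: 1


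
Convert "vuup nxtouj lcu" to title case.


Input string: 'vuup nxtouj lcu'
Operation: capitalize first letter of each word
Word transformations: 'vuup'->'Vuup', 'nxtouj'->'Nxtouj', 'lcu'->'Lcu'
Result: Vuup Nxtouj Lcu


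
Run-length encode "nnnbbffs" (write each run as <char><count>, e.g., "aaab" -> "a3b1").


Input: 'nnnbbffs'
Operation: identify consecutive runs
Runs: 'nnn' -> n3, 'bb' -> b2, 'ff' -> f2, 's' -> s1
Encoded: n3b2f2s1


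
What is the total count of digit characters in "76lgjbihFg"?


Input string: '76lgjbihFg'
Operation: count digit characters (0-9)
Scan: '7'(digit), '6'(digit), 'l', 'g', 'j', 'b', 'i', 'h', 'F', 'g'
Digits found: 2
Result: 2


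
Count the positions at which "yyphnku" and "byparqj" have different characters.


String 1: 'yyphnku'
String 2: 'byparqj'
Compare each position: pos 0: 'y'!='b', pos 1: 'y'=='y', pos 2: 'p'=='p', pos 3: 'h'!='a', pos 4: 'n'!='r', pos 5: 'k'!='q', pos 6: 'u'!='j'
Differing positions: 5
Hamming distance: 5


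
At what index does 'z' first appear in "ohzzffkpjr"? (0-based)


Input string: 'ohzzffkpjr'
Target: 'z'
Scanning left to right: s[0]='o', s[1]='h', s[2]='z'
First match at index: 2


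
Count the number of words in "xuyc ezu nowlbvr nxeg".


Input string: 'xuyc ezu nowlbvr nxeg'
Operation: split by spaces
Words found: 'xuyc', 'ezu', 'nowlbvr', 'nxeg'
Word count: 4


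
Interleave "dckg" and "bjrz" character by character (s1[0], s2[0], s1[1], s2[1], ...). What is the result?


String 1: 'dckg'
String 2: 'bjrz'
Operation: alternate characters
Pairs: 'd'+'b', 'c'+'j', 'k'+'r', 'g'+'z'
Result: dbcjkrgz


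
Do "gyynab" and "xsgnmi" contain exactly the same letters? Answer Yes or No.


String 1: 'gyynab' -> sorted: 'abgnyy'
String 2: 'xsgnmi' -> sorted: 'gimnsx'
Compare sorted forms: 'abgnyy' != 'gimnsx'
Anagram: No


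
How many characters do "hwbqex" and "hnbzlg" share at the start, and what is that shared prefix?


String 1: 'hwbqex'
String 2: 'hnbzlg'
Compare position by position:
pos 0: 'h' vs 'h' match
pos 1: 'w' vs 'n' differ -> stop
Longest common prefix: "h" (length 1)


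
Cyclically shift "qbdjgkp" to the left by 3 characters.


Input: 'qbdjgkp', shift = 3
Operation: split at index 3 and swap parts
Front part s[0:3] = 'qbd'
Back part s[3:] = 'jgkp'
Rotated = back + front = 'jgkp' + 'qbd'
Result: jgkpqbd


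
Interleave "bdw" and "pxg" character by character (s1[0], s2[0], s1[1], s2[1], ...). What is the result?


String 1: 'bdw'
String 2: 'pxg'
Operation: alternate characters
Pairs: 'b'+'p', 'd'+'x', 'w'+'g'
Result: bpdxwg


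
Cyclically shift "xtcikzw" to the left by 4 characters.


Input: 'xtcikzw', shift = 4
Operation: split at index 4 and swap parts
Front part s[0:4] = 'xtci'
Back part s[4:] = 'kzw'
Rotated = back + front = 'kzw' + 'xtci'
Result: kzwxtci


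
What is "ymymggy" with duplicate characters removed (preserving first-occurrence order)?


Input: 'ymymggy'
Operation: keep first occurrence of each character
Scan: s[0]='y' new -> keep; s[1]='m' new -> keep; s[2]='y' seen -> skip; s[3]='m' seen -> skip; s[4]='g' new -> keep; s[5]='g' seen -> skip; s[6]='y' seen -> skip
Result: ymg


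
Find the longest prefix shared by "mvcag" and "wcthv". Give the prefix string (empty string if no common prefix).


String 1: 'mvcag'
String 2: 'wcthv'
Compare position by position:
pos 0: 'm' vs 'w' differ -> stop
Longest common prefix: "" (length 0)


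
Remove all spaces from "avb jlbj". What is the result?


Input string: 'avb jlbj'
Operation: remove all spaces
Words: 'avb', 'jlbj'
Join without spaces: avbjlbj


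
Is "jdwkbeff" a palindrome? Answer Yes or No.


Input string: 'jdwkbeff'
Reversed: 'ffebkwdj'
Compare pairs: s[0]='j' vs s[7]='f' (mismatch), s[1]='d' vs s[6]='f' (mismatch), s[2]='w' vs s[5]='e' (mismatch), s[3]='k' vs s[4]='b' (mismatch)
Palindrome: No


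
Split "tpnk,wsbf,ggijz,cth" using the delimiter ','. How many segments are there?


Input string: 'tpnk,wsbf,ggijz,cth'
Delimiter: ','
Split result: 'tpnk', 'wsbf', 'ggijz', 'cth'
Number of parts: 4


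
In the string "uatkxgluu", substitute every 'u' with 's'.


Input string: 'uatkxgluu'
Operation: replace 'u' with 's'
Positions of 'u': 0, 7, 8
After replacement: satkxglss


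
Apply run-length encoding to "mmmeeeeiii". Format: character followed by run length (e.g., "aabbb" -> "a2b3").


Input: 'mmmeeeeiii'
Operation: identify consecutive runs
Runs: 'mmm' -> m3, 'eeee' -> e4, 'iii' -> i3
Encoded: m3e4i3


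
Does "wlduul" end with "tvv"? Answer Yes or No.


Input string: 'wlduul'
Suffix to check: 'tvv'
Last 3 characters of input: 'uul'
Match: False
Result: No


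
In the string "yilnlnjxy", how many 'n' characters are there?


Input string: 'yilnlnjxy'
Target character: 'n'
Scan each position: s[3]='n', s[5]='n'
Matches found at indices: 3, 5
Total: 2


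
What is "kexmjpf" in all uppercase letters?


Input string: 'kexmjpf'
Operation: convert each letter to uppercase
Mapping: 'k'->'K', 'e'->'E', 'x'->'X', 'm'->'M', 'j'->'J', 'p'->'P', 'f'->'F'
Result: KEXMJPF


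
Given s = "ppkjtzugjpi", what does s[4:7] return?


Input string: 'ppkjtzugjpi'
Operation: slice [4:7]
Extract characters: s[4]='t', s[5]='z', s[6]='u'
Result: tzu


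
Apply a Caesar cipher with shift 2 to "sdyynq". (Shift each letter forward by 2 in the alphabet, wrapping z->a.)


Input: 'sdyynq', shift = 2
Operation: for each letter, (position + 2) mod 26
Mapping: 's'(18+2=20)->'u', 'd'(3+2=5)->'f', 'y'(24+2=26, 26 mod 26=0)->'a', 'y'(24+2=26, 26 mod 26=0)->'a', 'n'(13+2=15)->'p', 'q'(16+2=18)->'s'
Result: ufaaps


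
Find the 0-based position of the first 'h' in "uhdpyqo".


Input string: 'uhdpyqo'
Target: 'h'
Scanning left to right: s[0]='u', s[1]='h'
First match at index: 1


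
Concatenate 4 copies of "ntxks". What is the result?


Input string: 'ntxks'
Operation: repeat 4 times
Concatenation: 'ntxks' + 'ntxks' + 'ntxks' + 'ntxks'
Result: ntxksntxksntxksntxks


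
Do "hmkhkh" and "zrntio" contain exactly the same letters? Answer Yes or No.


String 1: 'hmkhkh' -> sorted: 'hhhkkm'
String 2: 'zrntio' -> sorted: 'inortz'
Compare sorted forms: 'hhhkkm' != 'inortz'
Anagram: No


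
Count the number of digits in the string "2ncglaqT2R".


Input string: '2ncglaqT2R'
Operation: count digit characters (0-9)
Scan: '2'(digit), 'n', 'c', 'g', 'l', 'a', 'q', 'T', '2'(digit), 'R'
Digits found: 2
Result: 2


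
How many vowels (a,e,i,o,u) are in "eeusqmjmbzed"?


Input string: 'eeusqmjmbzed'
Operation: count vowels (a, e, i, o, u)
Scan: s[0]='e' (vowel), s[1]='e' (vowel), s[2]='u' (vowel), s[3]='s', s[4]='q', s[5]='m', s[6]='j', s[7]='m', s[8]='b', s[9]='z', s[10]='e' (vowel), s[11]='d'
Vowels found: 4
Result: 4


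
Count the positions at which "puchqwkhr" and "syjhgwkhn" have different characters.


String 1: 'puchqwkhr'
String 2: 'syjhgwkhn'
Compare each position: pos 0: 'p'!='s', pos 1: 'u'!='y', pos 2: 'c'!='j', pos 3: 'h'=='h', pos 4: 'q'!='g', pos 5: 'w'=='w', pos 6: 'k'=='k', pos 7: 'h'=='h', pos 8: 'r'!='n'
Differing positions: 5
Hamming distance: 5


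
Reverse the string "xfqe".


Input string: 'xfqe'
Operation: reverse character order
Original order: 'x' -> 'f' -> 'q' -> 'e'
Reversed order: 'e' -> 'q' -> 'f' -> 'x'
Result: eqfx


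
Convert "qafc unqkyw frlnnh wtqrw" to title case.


Input string: 'qafc unqkyw frlnnh wtqrw'
Operation: capitalize first letter of each word
Word transformations: 'qafc'->'Qafc', 'unqkyw'->'Unqkyw', 'frlnnh'->'Frlnnh', 'wtqrw'->'Wtqrw'
Result: Qafc Unqkyw Frlnnh Wtqrw


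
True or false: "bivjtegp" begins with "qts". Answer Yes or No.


Input string: 'bivjtegp'
Prefix to check: 'qts'
First 3 characters of input: 'biv'
Match: False
Result: No


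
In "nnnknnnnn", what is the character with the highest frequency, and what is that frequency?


Input: 'nnnknnnnn'
Operation: tally each character
Counts: 'k':1, 'n':8
Maximum: 'n' appears 8 times


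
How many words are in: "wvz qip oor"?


Input string: 'wvz qip oor'
Operation: split by spaces
Words found: 'wvz', 'qip', 'oor'
Word count: 3


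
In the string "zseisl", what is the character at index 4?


Input string: 'zseisl'
Operation: get character at index 4
Index mapping: s[0]='z', s[1]='s', s[2]='e', s[3]='i', s[4]='s'
Result: 's'


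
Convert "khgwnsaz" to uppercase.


Input string: 'khgwnsaz'
Operation: convert each letter to uppercase
Mapping: 'k'->'K', 'h'->'H', 'g'->'G', 'w'->'W', 'n'->'N', 's'->'S', 'a'->'A', 'z'->'Z'
Result: KHGWNSAZ


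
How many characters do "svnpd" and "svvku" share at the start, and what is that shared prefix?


String 1: 'svnpd'
String 2: 'svvku'
Compare position by position:
pos 0: 's' vs 's' match
pos 1: 'v' vs 'v' match
pos 2: 'n' vs 'v' differ -> stop
Longest common prefix: "sv" (length 2)


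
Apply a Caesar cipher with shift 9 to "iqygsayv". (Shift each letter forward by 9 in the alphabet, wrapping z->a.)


Input: 'iqygsayv', shift = 9
Operation: for each letter, (position + 9) mod 26
Mapping: 'i'(8+9=17)->'r', 'q'(16+9=25)->'z', 'y'(24+9=33, 33 mod 26=7)->'h', 'g'(6+9=15)->'p', 's'(18+9=27, 27 mod 26=1)->'b', 'a'(0+9=9)->'j', 'y'(24+9=33, 33 mod 26=7)->'h', 'v'(21+9=30, 30 mod 26=4)->'e'
Result: rzhpbjhe


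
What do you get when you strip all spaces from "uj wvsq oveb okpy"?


Input string: 'uj wvsq oveb okpy'
Operation: remove all spaces
Words: 'uj', 'wvsq', 'oveb', 'okpy'
Join without spaces: ujwvsqovebokpy


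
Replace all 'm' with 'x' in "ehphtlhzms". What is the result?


Input string: 'ehphtlhzms'
Operation: replace 'm' with 'x'
Positions of 'm': 8
After replacement: ehphtlhzxs


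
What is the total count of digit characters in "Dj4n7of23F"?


Input string: 'Dj4n7of23F'
Operation: count digit characters (0-9)
Scan: 'D', 'j', '4'(digit), 'n', '7'(digit), 'o', 'f', '2'(digit), '3'(digit), 'F'
Digits found: 4
Result: 4


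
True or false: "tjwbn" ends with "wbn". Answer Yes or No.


Input string: 'tjwbn'
Suffix to check: 'wbn'
Last 3 characters of input: 'wbn'
Match: True
Result: Yes


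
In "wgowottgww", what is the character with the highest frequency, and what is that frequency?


Input: 'wgowottgww'
Operation: tally each character
Counts: 'g':2, 'o':2, 't':2, 'w':4
Maximum: 'w' appears 4 times


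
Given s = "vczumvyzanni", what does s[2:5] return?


Input string: 'vczumvyzanni'
Operation: slice [2:5]
Extract characters: s[2]='z', s[3]='u', s[4]='m'
Result: zum


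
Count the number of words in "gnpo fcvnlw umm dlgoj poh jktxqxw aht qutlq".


Input string: 'gnpo fcvnlw umm dlgoj poh jktxqxw aht qutlq'
Operation: split by spaces
Words found: 'gnpo', 'fcvnlw', 'umm', 'dlgoj', 'poh', 'jktxqxw', 'aht', 'qutlq'
Word count: 8


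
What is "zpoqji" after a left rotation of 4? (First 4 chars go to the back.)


Input: 'zpoqji', shift = 4
Operation: split at index 4 and swap parts
Front part s[0:4] = 'zpoq'
Back part s[4:] = 'ji'
Rotated = back + front = 'ji' + 'zpoq'
Result: jizpoq


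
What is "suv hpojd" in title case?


Input string: 'suv hpojd'
Operation: capitalize first letter of each word
Word transformations: 'suv'->'Suv', 'hpojd'->'Hpojd'
Result: Suv Hpojd


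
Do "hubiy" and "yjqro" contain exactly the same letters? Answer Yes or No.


String 1: 'hubiy' -> sorted: 'bhiuy'
String 2: 'yjqro' -> sorted: 'joqry'
Compare sorted forms: 'bhiuy' != 'joqry'
Anagram: No


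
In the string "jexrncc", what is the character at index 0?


Input string: 'jexrncc'
Operation: get character at index 0
Index mapping: s[0]='j'
Result: 'j'


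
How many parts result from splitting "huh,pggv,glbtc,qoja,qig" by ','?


Input string: 'huh,pggv,glbtc,qoja,qig'
Delimiter: ','
Split result: 'huh', 'pggv', 'glbtc', 'qoja', 'qig'
Number of parts: 5


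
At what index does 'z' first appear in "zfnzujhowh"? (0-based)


Input string: 'zfnzujhowh'
Target: 'z'
Scanning left to right: s[0]='z'
First match at index: 0


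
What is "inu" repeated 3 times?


Input string: 'inu'
Operation: repeat 3 times
Concatenation: 'inu' + 'inu' + 'inu'
Result: inuinuinu


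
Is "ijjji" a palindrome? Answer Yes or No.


Input string: 'ijjji'
Reversed: 'ijjji'
Compare pairs: s[0]='i' vs s[4]='i' (match), s[1]='j' vs s[3]='j' (match)
Palindrome: Yes


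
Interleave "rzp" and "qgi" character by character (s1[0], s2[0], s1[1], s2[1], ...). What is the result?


String 1: 'rzp'
String 2: 'qgi'
Operation: alternate characters
Pairs: 'r'+'q', 'z'+'g', 'p'+'i'
Result: rqzgpi


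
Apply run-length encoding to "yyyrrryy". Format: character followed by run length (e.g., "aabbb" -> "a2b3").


Input: 'yyyrrryy'
Operation: identify consecutive runs
Runs: 'yyy' -> y3, 'rrr' -> r3, 'yy' -> y2
Encoded: y3r3y2


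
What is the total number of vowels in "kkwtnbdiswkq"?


Input string: 'kkwtnbdiswkq'
Operation: count vowels (a, e, i, o, u)
Scan: s[0]='k', s[1]='k', s[2]='w', s[3]='t', s[4]='n', s[5]='b', s[6]='d', s[7]='i' (vowel), s[8]='s', s[9]='w', s[10]='k', s[11]='q'
Vowels found: 1
Result: 1


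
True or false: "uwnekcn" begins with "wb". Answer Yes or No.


Input string: 'uwnekcn'
Prefix to check: 'wb'
First 2 characters of input: 'uw'
Match: False
Result: No


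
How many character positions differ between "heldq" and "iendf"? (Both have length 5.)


String 1: 'heldq'
String 2: 'iendf'
Compare each position: pos 0: 'h'!='i', pos 1: 'e'=='e', pos 2: 'l'!='n', pos 3: 'd'=='d', pos 4: 'q'!='f'
Differing positions: 3
Hamming distance: 3


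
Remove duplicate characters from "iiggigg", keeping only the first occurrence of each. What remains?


Input: 'iiggigg'
Operation: keep first occurrence of each character
Scan: s[0]='i' new -> keep; s[1]='i' seen -> skip; s[2]='g' new -> keep; s[3]='g' seen -> skip; s[4]='i' seen -> skip; s[5]='g' seen -> skip; s[6]='g' seen -> skip
Result: ig


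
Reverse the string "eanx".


Input string: 'eanx'
Operation: reverse character order
Original order: 'e' -> 'a' -> 'n' -> 'x'
Reversed order: 'x' -> 'n' -> 'a' -> 'e'
Result: xnae


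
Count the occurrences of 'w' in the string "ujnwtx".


Input string: 'ujnwtx'
Target character: 'w'
Scan each position: s[3]='w'
Matches found at indices: 3
Total: 1


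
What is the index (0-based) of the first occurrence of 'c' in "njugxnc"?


Input string: 'njugxnc'
Target: 'c'
Scanning left to right: s[0]='n', s[1]='j', s[2]='u', s[3]='g', s[4]='x', s[5]='n', s[6]='c'
First match at index: 6


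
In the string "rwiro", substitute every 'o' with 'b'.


Input string: 'rwiro'
Operation: replace 'o' with 'b'
Positions of 'o': 4
After replacement: rwirb


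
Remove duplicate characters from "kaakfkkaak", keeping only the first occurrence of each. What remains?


Input: 'kaakfkkaak'
Operation: keep first occurrence of each character
Scan: s[0]='k' new -> keep; s[1]='a' new -> keep; s[2]='a' seen -> skip; s[3]='k' seen -> skip; s[4]='f' new -> keep; s[5]='k' seen -> skip; s[6]='k' seen -> skip; s[7]='a' seen -> skip; s[8]='a' seen -> skip; s[9]='k' seen -> skip
Result: kaf


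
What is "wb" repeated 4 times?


Input string: 'wb'
Operation: repeat 4 times
Concatenation: 'wb' + 'wb' + 'wb' + 'wb'
Result: wbwbwbwb


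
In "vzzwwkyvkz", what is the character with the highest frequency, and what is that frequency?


Input: 'vzzwwkyvkz'
Operation: tally each character
Counts: 'k':2, 'v':2, 'w':2, 'y':1, 'z':3
Maximum: 'z' appears 3 times


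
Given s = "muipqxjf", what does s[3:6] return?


Input string: 'muipqxjf'
Operation: slice [3:6]
Extract characters: s[3]='p', s[4]='q', s[5]='x'
Result: pqx


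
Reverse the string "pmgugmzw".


Input string: 'pmgugmzw'
Operation: reverse character order
Original order: 'p' -> 'm' -> 'g' -> 'u' -> 'g' -> 'm' -> 'z' -> 'w'
Reversed order: 'w' -> 'z' -> 'm' -> 'g' -> 'u' -> 'g' -> 'm' -> 'p'
Result: wzmgugmp


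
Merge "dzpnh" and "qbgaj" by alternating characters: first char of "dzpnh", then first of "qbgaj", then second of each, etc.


String 1: 'dzpnh'
String 2: 'qbgaj'
Operation: alternate characters
Pairs: 'd'+'q', 'z'+'b', 'p'+'g', 'n'+'a', 'h'+'j'
Result: dqzbpgnahj


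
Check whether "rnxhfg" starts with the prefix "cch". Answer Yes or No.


Input string: 'rnxhfg'
Prefix to check: 'cch'
First 3 characters of input: 'rnx'
Match: False
Result: No


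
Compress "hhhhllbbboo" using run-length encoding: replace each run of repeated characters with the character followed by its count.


Input: 'hhhhllbbboo'
Operation: identify consecutive runs
Runs: 'hhhh' -> h4, 'll' -> l2, 'bbb' -> b3, 'oo' -> o2
Encoded: h4l2b3o2


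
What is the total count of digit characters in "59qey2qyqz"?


Input string: '59qey2qyqz'
Operation: count digit characters (0-9)
Scan: '5'(digit), '9'(digit), 'q', 'e', 'y', '2'(digit), 'q', 'y', 'q', 'z'
Digits found: 3
Result: 3


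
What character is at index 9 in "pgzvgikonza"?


Input string: 'pgzvgikonza'
Operation: get character at index 9
Index mapping: s[0]='p', s[1]='g', s[2]='z', s[3]='v', s[4]='g', s[5]='i', s[6]='k', s[7]='o', s[8]='n', s[9]='z'
Result: 'z'


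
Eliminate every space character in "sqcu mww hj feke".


Input string: 'sqcu mww hj feke'
Operation: remove all spaces
Words: 'sqcu', 'mww', 'hj', 'feke'
Join without spaces: sqcumwwhjfeke


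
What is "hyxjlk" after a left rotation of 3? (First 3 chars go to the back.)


Input: 'hyxjlk', shift = 3
Operation: split at index 3 and swap parts
Front part s[0:3] = 'hyx'
Back part s[3:] = 'jlk'
Rotated = back + front = 'jlk' + 'hyx'
Result: jlkhyx


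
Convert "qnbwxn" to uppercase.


Input string: 'qnbwxn'
Operation: convert each letter to uppercase
Mapping: 'q'->'Q', 'n'->'N', 'b'->'B', 'w'->'W', 'x'->'X', 'n'->'N'
Result: QNBWXN


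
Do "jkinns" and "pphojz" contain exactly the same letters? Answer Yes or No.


String 1: 'jkinns' -> sorted: 'ijknns'
String 2: 'pphojz' -> sorted: 'hjoppz'
Compare sorted forms: 'ijknns' != 'hjoppz'
Anagram: No


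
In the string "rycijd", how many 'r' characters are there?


Input string: 'rycijd'
Target character: 'r'
Scan each position: s[0]='r'
Matches found at indices: 0
Total: 1


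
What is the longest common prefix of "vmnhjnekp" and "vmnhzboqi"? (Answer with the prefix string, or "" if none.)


String 1: 'vmnhjnekp'
String 2: 'vmnhzboqi'
Compare position by position:
pos 0: 'v' vs 'v' match
pos 1: 'm' vs 'm' match
pos 2: 'n' vs 'n' match
pos 3: 'h' vs 'h' match
pos 4: 'j' vs 'z' differ -> stop
Longest common prefix: "vmnh" (length 4)


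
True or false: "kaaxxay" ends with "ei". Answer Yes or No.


Input string: 'kaaxxay'
Suffix to check: 'ei'
Last 2 characters of input: 'ay'
Match: False
Result: No


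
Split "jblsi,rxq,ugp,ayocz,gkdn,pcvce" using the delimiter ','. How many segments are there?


Input string: 'jblsi,rxq,ugp,ayocz,gkdn,pcvce'
Delimiter: ','
Split result: 'jblsi', 'rxq', 'ugp', 'ayocz', 'gkdn', 'pcvce'
Number of parts: 6


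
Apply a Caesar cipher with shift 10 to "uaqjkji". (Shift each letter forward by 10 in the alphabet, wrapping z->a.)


Input: 'uaqjkji', shift = 10
Operation: for each letter, (position + 10) mod 26
Mapping: 'u'(20+10=30, 30 mod 26=4)->'e', 'a'(0+10=10)->'k', 'q'(16+10=26, 26 mod 26=0)->'a', 'j'(9+10=19)->'t', 'k'(10+10=20)->'u', 'j'(9+10=19)->'t', 'i'(8+10=18)->'s'
Result: ekatuts


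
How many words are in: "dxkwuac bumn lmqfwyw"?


Input string: 'dxkwuac bumn lmqfwyw'
Operation: split by spaces
Words found: 'dxkwuac', 'bumn', 'lmqfwyw'
Word count: 3


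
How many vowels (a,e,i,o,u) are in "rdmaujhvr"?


Input string: 'rdmaujhvr'
Operation: count vowels (a, e, i, o, u)
Scan: s[0]='r', s[1]='d', s[2]='m', s[3]='a' (vowel), s[4]='u' (vowel), s[5]='j', s[6]='h', s[7]='v', s[8]='r'
Vowels found: 2
Result: 2


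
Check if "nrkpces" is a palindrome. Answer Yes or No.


Input string: 'nrkpces'
Reversed: 'secpkrn'
Compare pairs: s[0]='n' vs s[6]='s' (mismatch), s[1]='r' vs s[5]='e' (mismatch), s[2]='k' vs s[4]='c' (mismatch)
Palindrome: No


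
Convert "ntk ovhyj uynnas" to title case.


Input string: 'ntk ovhyj uynnas'
Operation: capitalize first letter of each word
Word transformations: 'ntk'->'Ntk', 'ovhyj'->'Ovhyj', 'uynnas'->'Uynnas'
Result: Ntk Ovhyj Uynnas


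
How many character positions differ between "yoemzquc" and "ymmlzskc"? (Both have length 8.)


String 1: 'yoemzquc'
String 2: 'ymmlzskc'
Compare each position: pos 0: 'y'=='y', pos 1: 'o'!='m', pos 2: 'e'!='m', pos 3: 'm'!='l', pos 4: 'z'=='z', pos 5: 'q'!='s', pos 6: 'u'!='k', pos 7: 'c'=='c'
Differing positions: 5
Hamming distance: 5


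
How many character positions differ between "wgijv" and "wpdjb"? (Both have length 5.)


String 1: 'wgijv'
String 2: 'wpdjb'
Compare each position: pos 0: 'w'=='w', pos 1: 'g'!='p', pos 2: 'i'!='d', pos 3: 'j'=='j', pos 4: 'v'!='b'
Differing positions: 3
Hamming distance: 3


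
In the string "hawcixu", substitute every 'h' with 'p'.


Input string: 'hawcixu'
Operation: replace 'h' with 'p'
Positions of 'h': 0
After replacement: pawcixu


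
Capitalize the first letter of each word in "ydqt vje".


Input string: 'ydqt vje'
Operation: capitalize first letter of each word
Word transformations: 'ydqt'->'Ydqt', 'vje'->'Vje'
Result: Ydqt Vje


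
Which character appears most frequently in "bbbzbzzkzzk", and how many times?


Input: 'bbbzbzzkzzk'
Operation: tally each character
Counts: 'b':4, 'k':2, 'z':5
Maximum: 'z' appears 5 times


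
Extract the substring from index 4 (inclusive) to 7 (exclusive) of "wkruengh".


Input string: 'wkruengh'
Operation: slice [4:7]
Extract characters: s[4]='e', s[5]='n', s[6]='g'
Result: eng


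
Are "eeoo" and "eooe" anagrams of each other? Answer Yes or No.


String 1: 'eeoo' -> sorted: 'eeoo'
String 2: 'eooe' -> sorted: 'eeoo'
Compare sorted forms: 'eeoo' == 'eeoo'
Anagram: Yes


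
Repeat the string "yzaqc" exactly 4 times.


Input string: 'yzaqc'
Operation: repeat 4 times
Concatenation: 'yzaqc' + 'yzaqc' + 'yzaqc' + 'yzaqc'
Result: yzaqcyzaqcyzaqcyzaqc


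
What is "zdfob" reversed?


Input string: 'zdfob'
Operation: reverse character order
Original order: 'z' -> 'd' -> 'f' -> 'o' -> 'b'
Reversed order: 'b' -> 'o' -> 'f' -> 'd' -> 'z'
Result: bofdz


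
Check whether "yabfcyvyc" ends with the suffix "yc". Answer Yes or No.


Input string: 'yabfcyvyc'
Suffix to check: 'yc'
Last 2 characters of input: 'yc'
Match: True
Result: Yes


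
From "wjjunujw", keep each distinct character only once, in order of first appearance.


Input: 'wjjunujw'
Operation: keep first occurrence of each character
Scan: s[0]='w' new -> keep; s[1]='j' new -> keep; s[2]='j' seen -> skip; s[3]='u' new -> keep; s[4]='n' new -> keep; s[5]='u' seen -> skip; s[6]='j' seen -> skip; s[7]='w' seen -> skip
Result: wjun


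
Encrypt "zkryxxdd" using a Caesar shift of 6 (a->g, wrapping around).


Input: 'zkryxxdd', shift = 6
Operation: for each letter, (position + 6) mod 26
Mapping: 'z'(25+6=31, 31 mod 26=5)->'f', 'k'(10+6=16)->'q', 'r'(17+6=23)->'x', 'y'(24+6=30, 30 mod 26=4)->'e', 'x'(23+6=29, 29 mod 26=3)->'d', 'x'(23+6=29, 29 mod 26=3)->'d', 'd'(3+6=9)->'j', 'd'(3+6=9)->'j'
Result: fqxeddjj


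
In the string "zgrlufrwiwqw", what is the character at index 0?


Input string: 'zgrlufrwiwqw'
Operation: get character at index 0
Index mapping: s[0]='z'
Result: 'z'


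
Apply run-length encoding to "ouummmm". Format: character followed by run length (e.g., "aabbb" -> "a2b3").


Input: 'ouummmm'
Operation: identify consecutive runs
Runs: 'o' -> o1, 'uu' -> u2, 'mmmm' -> m4
Encoded: o1u2m4


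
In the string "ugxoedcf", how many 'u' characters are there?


Input string: 'ugxoedcf'
Target character: 'u'
Scan each position: s[0]='u'
Matches found at indices: 0
Total: 1


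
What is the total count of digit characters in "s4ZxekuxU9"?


Input string: 's4ZxekuxU9'
Operation: count digit characters (0-9)
Scan: 's', '4'(digit), 'Z', 'x', 'e', 'k', 'u', 'x', 'U', '9'(digit)
Digits found: 2
Result: 2
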